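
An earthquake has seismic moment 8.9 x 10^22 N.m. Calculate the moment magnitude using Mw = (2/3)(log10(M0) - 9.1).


log10(M0) = log10(8.9 x 10^22) = 22.9494
Mw = 2/3 * (22.9494 - 9.1)
= 2/3 * 13.8494
= 9.23

9.23


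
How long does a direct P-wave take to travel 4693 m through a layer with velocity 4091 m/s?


t = x / V
= 4693 / 4091
= 1.1472 s

1.1472


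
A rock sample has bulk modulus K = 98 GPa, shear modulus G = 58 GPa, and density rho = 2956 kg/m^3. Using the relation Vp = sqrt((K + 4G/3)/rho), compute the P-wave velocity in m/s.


First compute the effective modulus:
K + 4G/3 = 98e9 + 4*58e9/3 = 175333333333.33 Pa
Then divide by density:
175333333333.33 / 2956 = 59314388.8137 Pa/(kg/m^3)
Take the square root:
Vp = sqrt(59314388.8137) = 7701.58 m/s

7701.58


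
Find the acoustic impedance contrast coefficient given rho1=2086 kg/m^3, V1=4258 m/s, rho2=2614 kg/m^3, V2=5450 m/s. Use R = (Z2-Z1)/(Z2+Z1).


Z1 = 2086 * 4258 = 8882188
Z2 = 2614 * 5450 = 14246300
R = (14246300 - 8882188) / (14246300 + 8882188) = 5364112 / 23128488 = 0.2319

0.2319


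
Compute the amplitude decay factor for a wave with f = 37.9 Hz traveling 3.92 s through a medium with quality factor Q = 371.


pi*f*t/Q = pi*37.9*3.92/371 = 1.25806
A/A0 = exp(-1.25806) = 0.284205

0.284205


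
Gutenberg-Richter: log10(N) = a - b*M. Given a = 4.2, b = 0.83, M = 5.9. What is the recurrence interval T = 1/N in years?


log10(N) = 4.2 - 0.83*5.9 = -0.697
N = 10^-0.697 = 0.200909
T = 1/N = 1/0.200909 = 4.9774 years

4.9774


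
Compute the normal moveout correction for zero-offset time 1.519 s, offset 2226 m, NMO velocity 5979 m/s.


x/Vnmo = 2226/5979 = 0.372303
(x/Vnmo)^2 = 0.13861
t0^2 = 2.307361
sqrt(2.307361 + 0.13861) = 1.56396
dt = 1.56396 - 1.519 = 0.04496

0.04496


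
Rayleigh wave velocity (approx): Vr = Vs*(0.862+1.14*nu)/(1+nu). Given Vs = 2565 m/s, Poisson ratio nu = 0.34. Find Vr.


Numerator factor = 0.862 + 1.14*0.34 = 1.2496
Denominator = 1 + 0.34 = 1.34
Vr = 2565 * 1.2496 / 1.34 = 2391.96 m/s

2391.96


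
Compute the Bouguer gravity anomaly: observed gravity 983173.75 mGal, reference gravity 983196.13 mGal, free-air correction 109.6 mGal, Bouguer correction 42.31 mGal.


BA = g_obs - g_ref + FAC - BC
= 983173.75 - 983196.13 + 109.6 - 42.31
= 44.91 mGal

44.91


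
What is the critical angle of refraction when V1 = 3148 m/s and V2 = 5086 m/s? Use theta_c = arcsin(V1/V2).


V1/V2 = 3148/5086 = 0.618954
theta_c = arcsin(0.618954) = 38.2398 degrees

38.2398


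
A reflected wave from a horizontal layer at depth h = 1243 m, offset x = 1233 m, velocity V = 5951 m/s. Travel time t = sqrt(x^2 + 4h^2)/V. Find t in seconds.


x^2 + 4h^2 = 1233^2 + 4*1243^2 = 1520289 + 6180196 = 7700485
sqrt(7700485) = 2774.9748
t = 2774.9748 / 5951 = 0.4663 s

0.4663


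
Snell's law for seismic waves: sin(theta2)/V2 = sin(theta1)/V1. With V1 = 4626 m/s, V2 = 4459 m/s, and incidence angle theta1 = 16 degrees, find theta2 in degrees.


sin(theta1) = sin(16 deg) = 0.275637
sin(theta2) = V2/V1 * sin(theta1) = 4459/4626 * 0.275637 = 0.265687
theta2 = arcsin(0.265687) = 15.4078 degrees

15.4078


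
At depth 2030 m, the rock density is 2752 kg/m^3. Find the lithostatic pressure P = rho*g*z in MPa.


P = rho * g * z / 1e6
= 2752 * 9.81 * 2030 / 1e6
= 54804153.6 / 1e6
= 54.8042 MPa

54.8042


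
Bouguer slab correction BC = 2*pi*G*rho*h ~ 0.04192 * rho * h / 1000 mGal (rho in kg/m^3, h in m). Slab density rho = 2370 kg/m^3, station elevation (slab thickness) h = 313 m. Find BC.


BC = 0.04192 * rho * h / 1000
= 0.04192 * 2370 * 313 / 1000
= 31.0967 mGal

31.0967


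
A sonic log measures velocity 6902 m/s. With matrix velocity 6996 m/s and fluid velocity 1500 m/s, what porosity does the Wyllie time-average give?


1/V - 1/Vm = 1/6902 - 1/6996 = 1.95e-06
1/Vf - 1/Vm = 1/1500 - 1/6996 = 0.00052373
phi = 1.95e-06 / 0.00052373 = 0.0037

0.0037


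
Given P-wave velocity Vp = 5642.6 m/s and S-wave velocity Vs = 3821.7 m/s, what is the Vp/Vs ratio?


Vp/Vs = 5642.6 / 3821.7
= 1.4765

1.4765


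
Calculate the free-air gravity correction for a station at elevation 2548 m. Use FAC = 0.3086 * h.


FAC = 0.3086 * h
= 0.3086 * 2548
= 786.3128 mGal

786.3128


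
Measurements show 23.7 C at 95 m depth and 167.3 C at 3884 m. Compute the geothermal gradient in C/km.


dT = 167.3 - 23.7 = 143.6 C
dz = 3884 - 95 = 3789 m
gradient = dT/dz * 1000 = 143.6/3789 * 1000 = 37.8992 C/km

37.8992


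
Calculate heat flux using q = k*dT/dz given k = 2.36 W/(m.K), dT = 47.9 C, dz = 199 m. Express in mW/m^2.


q = k * dT / dz * 1000
= 2.36 * 47.9 / 199 * 1000
= 0.56806 * 1000
= 568.0603 mW/m^2

568.0603


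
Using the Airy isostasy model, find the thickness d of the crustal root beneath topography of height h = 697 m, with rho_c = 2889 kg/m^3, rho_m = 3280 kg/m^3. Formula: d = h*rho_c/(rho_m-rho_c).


rho_m - rho_c = 3280 - 2889 = 391
d = 697 * 2889 / 391
= 2013633 / 391
= 5149.96 m

5149.96


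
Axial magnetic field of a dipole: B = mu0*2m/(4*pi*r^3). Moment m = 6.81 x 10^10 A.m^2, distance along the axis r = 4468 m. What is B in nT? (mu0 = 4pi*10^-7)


m = 6.81 x 10^10 = 68100000000 A.m^2
2m = 136200000000 A.m^2
r^3 = 4468^3 = 89194791232
B = (4pi*10^-7) * 136200000000 / (4*pi * 89194791232) * 1e9
= 171153.967768 / 1120854803491.71 * 1e9
= 152.6995 nT

152.6995


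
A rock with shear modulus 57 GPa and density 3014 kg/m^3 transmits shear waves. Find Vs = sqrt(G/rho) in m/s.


Convert G to Pa: G = 57e9 Pa
Compute G/rho = 57e9 / 3014 = 18911745.1891
Vs = sqrt(18911745.1891) = 4348.76 m/s

4348.76


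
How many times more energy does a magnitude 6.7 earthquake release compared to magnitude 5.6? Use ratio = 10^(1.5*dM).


M2 - M1 = 6.7 - 5.6 = 1.1
1.5 * 1.1 = 1.65
ratio = 10^1.65 = 44.67

44.67


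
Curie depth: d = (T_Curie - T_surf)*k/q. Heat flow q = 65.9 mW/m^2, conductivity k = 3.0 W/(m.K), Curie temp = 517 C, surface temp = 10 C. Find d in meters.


T_Curie - T_surf = 517 - 10 = 507 C
Convert q to W/m^2: 65.9 mW/m^2 = 0.0659 W/m^2
d = 507 * 3.0 / 0.0659 = 23080.42 m

23080.42


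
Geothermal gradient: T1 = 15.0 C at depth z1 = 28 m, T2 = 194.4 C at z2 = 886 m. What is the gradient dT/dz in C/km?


dT = 194.4 - 15.0 = 179.4 C
dz = 886 - 28 = 858 m
gradient = dT/dz * 1000 = 179.4/858 * 1000 = 209.0909 C/km

209.0909


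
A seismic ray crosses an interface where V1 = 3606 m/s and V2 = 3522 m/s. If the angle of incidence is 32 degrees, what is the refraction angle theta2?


sin(theta1) = sin(32 deg) = 0.529919
sin(theta2) = V2/V1 * sin(theta1) = 3522/3606 * 0.529919 = 0.517575
theta2 = arcsin(0.517575) = 31.1697 degrees

31.1697


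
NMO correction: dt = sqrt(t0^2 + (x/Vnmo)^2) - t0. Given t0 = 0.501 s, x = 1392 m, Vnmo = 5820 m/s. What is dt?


x/Vnmo = 1392/5820 = 0.239175
(x/Vnmo)^2 = 0.057205
t0^2 = 0.251001
sqrt(0.251001 + 0.057205) = 0.555163
dt = 0.555163 - 0.501 = 0.054163

0.054163


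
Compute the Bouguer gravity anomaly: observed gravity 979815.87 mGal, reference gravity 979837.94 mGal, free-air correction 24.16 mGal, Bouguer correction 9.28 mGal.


BA = g_obs - g_ref + FAC - BC
= 979815.87 - 979837.94 + 24.16 - 9.28
= -7.19 mGal

-7.19


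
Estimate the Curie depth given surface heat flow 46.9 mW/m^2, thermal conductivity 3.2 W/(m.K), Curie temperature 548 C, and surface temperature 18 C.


T_Curie - T_surf = 548 - 18 = 530 C
Convert q to W/m^2: 46.9 mW/m^2 = 0.0469 W/m^2
d = 530 * 3.2 / 0.0469 = 36162.05 m

36162.05


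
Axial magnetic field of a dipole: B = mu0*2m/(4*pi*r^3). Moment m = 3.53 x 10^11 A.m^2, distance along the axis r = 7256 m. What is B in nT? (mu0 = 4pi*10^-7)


m = 3.53 x 10^11 = 353000000000 A.m^2
2m = 706000000000 A.m^2
r^3 = 7256^3 = 382025033216
B = (4pi*10^-7) * 706000000000 / (4*pi * 382025033216) * 1e9
= 887185.765374 / 4800668151355.13 * 1e9
= 184.8046 nT

184.8046


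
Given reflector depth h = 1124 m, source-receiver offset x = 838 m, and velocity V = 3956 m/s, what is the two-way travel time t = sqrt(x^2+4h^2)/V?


x^2 + 4h^2 = 838^2 + 4*1124^2 = 702244 + 5053504 = 5755748
sqrt(5755748) = 2399.114
t = 2399.114 / 3956 = 0.6064 s

0.6064


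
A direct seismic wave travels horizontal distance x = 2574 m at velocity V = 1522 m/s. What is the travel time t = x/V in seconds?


t = x / V
= 2574 / 1522
= 1.6912 s

1.6912


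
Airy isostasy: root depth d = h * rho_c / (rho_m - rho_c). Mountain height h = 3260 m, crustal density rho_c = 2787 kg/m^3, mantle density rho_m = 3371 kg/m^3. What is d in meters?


rho_m - rho_c = 3371 - 2787 = 584
d = 3260 * 2787 / 584
= 9085620 / 584
= 15557.57 m

15557.57


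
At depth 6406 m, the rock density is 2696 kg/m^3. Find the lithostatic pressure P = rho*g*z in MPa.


P = rho * g * z / 1e6
= 2696 * 9.81 * 6406 / 1e6
= 169424350.56 / 1e6
= 169.4244 MPa

169.4244


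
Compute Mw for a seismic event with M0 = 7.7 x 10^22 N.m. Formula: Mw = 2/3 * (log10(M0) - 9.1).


log10(M0) = log10(7.7 x 10^22) = 22.8865
Mw = 2/3 * (22.8865 - 9.1)
= 2/3 * 13.7865
= 9.19

9.19


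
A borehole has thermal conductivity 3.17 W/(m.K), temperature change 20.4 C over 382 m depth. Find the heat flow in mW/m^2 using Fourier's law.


q = k * dT / dz * 1000
= 3.17 * 20.4 / 382 * 1000
= 0.169288 * 1000
= 169.288 mW/m^2

169.288


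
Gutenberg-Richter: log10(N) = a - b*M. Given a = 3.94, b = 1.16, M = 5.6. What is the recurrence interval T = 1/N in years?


log10(N) = 3.94 - 1.16*5.6 = -2.556
N = 10^-2.556 = 0.00278
T = 1/N = 1/0.00278 = 359.7493 years

359.7493


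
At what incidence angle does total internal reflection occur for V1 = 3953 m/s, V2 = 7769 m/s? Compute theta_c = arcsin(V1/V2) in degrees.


V1/V2 = 3953/7769 = 0.508817
theta_c = arcsin(0.508817) = 30.5851 degrees

30.5851


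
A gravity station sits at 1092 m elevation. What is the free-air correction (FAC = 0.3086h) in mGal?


FAC = 0.3086 * h
= 0.3086 * 1092
= 336.9912 mGal

336.9912


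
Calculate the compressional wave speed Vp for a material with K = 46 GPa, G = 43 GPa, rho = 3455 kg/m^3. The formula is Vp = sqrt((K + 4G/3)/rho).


First compute the effective modulus:
K + 4G/3 = 46e9 + 4*43e9/3 = 103333333333.33 Pa
Then divide by density:
103333333333.33 / 3455 = 29908345.3932 Pa/(kg/m^3)
Take the square root:
Vp = sqrt(29908345.3932) = 5468.85 m/s

5468.85


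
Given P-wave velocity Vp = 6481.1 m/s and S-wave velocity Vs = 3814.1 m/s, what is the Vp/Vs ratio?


Vp/Vs = 6481.1 / 3814.1
= 1.6992

1.6992


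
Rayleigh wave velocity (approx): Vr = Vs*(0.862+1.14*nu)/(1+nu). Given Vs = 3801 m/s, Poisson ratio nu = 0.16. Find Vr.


Numerator factor = 0.862 + 1.14*0.16 = 1.0444
Denominator = 1 + 0.16 = 1.16
Vr = 3801 * 1.0444 / 1.16 = 3422.21 m/s

3422.21


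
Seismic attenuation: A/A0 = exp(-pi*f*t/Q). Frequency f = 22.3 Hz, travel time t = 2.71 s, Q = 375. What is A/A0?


pi*f*t/Q = pi*22.3*2.71/375 = 0.506282
A/A0 = exp(-0.506282) = 0.602732

0.602732


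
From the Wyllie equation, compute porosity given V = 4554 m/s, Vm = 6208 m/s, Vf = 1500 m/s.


1/V - 1/Vm = 1/4554 - 1/6208 = 5.85e-05
1/Vf - 1/Vm = 1/1500 - 1/6208 = 0.00050558
phi = 5.85e-05 / 0.00050558 = 0.1157

0.1157


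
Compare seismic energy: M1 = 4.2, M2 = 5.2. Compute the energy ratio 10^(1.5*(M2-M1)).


M2 - M1 = 5.2 - 4.2 = 1.0
1.5 * 1.0 = 1.5
ratio = 10^1.5 = 31.62

31.62


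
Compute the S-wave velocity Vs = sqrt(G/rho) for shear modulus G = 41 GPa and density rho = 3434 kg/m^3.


Convert G to Pa: G = 41e9 Pa
Compute G/rho = 41e9 / 3434 = 11939429.237
Vs = sqrt(11939429.237) = 3455.35 m/s

3455.35


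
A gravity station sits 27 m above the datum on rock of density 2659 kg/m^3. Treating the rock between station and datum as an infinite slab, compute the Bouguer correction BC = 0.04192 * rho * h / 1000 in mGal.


BC = 0.04192 * rho * h / 1000
= 0.04192 * 2659 * 27 / 1000
= 3.0096 mGal

3.0096


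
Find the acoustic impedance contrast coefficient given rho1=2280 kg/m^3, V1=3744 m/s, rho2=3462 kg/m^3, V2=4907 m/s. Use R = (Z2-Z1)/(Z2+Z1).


Z1 = 2280 * 3744 = 8536320
Z2 = 3462 * 4907 = 16988034
R = (16988034 - 8536320) / (16988034 + 8536320) = 8451714 / 25524354 = 0.3311

0.3311


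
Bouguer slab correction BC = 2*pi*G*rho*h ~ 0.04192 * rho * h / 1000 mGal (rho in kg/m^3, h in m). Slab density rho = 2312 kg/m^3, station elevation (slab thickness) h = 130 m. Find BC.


BC = 0.04192 * rho * h / 1000
= 0.04192 * 2312 * 130 / 1000
= 12.5995 mGal

12.5995


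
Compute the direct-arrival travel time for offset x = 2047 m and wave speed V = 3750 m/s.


t = x / V
= 2047 / 3750
= 0.5459 s

0.5459


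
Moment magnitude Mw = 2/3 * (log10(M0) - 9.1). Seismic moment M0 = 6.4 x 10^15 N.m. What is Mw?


log10(M0) = log10(6.4 x 10^15) = 15.8062
Mw = 2/3 * (15.8062 - 9.1)
= 2/3 * 6.7062
= 4.47

4.47


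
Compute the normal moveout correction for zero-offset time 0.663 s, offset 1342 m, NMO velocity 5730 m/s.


x/Vnmo = 1342/5730 = 0.234206
(x/Vnmo)^2 = 0.054852
t0^2 = 0.439569
sqrt(0.439569 + 0.054852) = 0.703151
dt = 0.703151 - 0.663 = 0.040151

0.040151


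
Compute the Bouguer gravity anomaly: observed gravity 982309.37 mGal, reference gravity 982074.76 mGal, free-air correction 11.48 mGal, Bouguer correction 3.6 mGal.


BA = g_obs - g_ref + FAC - BC
= 982309.37 - 982074.76 + 11.48 - 3.6
= 242.49 mGal

242.49


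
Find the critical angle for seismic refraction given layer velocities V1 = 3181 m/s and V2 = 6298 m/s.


V1/V2 = 3181/6298 = 0.505081
theta_c = arcsin(0.505081) = 30.3367 degrees

30.3367


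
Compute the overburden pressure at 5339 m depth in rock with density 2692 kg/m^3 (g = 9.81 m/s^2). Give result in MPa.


P = rho * g * z / 1e6
= 2692 * 9.81 * 5339 / 1e6
= 140995088.28 / 1e6
= 140.9951 MPa

140.9951


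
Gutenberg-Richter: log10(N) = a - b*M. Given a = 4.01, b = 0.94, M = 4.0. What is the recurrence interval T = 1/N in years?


log10(N) = 4.01 - 0.94*4.0 = 0.25
N = 10^0.25 = 1.778279
T = 1/N = 1/1.778279 = 0.5623 years

0.5623


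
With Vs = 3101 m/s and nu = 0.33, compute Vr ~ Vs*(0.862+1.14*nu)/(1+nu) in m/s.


Numerator factor = 0.862 + 1.14*0.33 = 1.2382
Denominator = 1 + 0.33 = 1.33
Vr = 3101 * 1.2382 / 1.33 = 2886.96 m/s

2886.96


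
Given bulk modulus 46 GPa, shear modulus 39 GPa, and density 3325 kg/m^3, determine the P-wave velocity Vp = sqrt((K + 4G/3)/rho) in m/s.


First compute the effective modulus:
K + 4G/3 = 46e9 + 4*39e9/3 = 98000000000.0 Pa
Then divide by density:
98000000000.0 / 3325 = 29473684.2105 Pa/(kg/m^3)
Take the square root:
Vp = sqrt(29473684.2105) = 5428.97 m/s

5428.97


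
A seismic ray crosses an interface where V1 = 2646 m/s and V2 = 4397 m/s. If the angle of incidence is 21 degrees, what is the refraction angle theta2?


sin(theta1) = sin(21 deg) = 0.358368
sin(theta2) = V2/V1 * sin(theta1) = 4397/2646 * 0.358368 = 0.595519
theta2 = arcsin(0.595519) = 36.5497 degrees

36.5497


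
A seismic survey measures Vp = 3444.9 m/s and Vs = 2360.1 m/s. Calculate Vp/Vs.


Vp/Vs = 3444.9 / 2360.1
= 1.4596

1.4596


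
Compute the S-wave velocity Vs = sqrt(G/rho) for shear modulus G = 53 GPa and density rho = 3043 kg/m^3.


Convert G to Pa: G = 53e9 Pa
Compute G/rho = 53e9 / 3043 = 17417022.675
Vs = sqrt(17417022.675) = 4173.37 m/s

4173.37


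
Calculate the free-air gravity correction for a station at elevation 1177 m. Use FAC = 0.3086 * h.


FAC = 0.3086 * h
= 0.3086 * 1177
= 363.2222 mGal

363.2222


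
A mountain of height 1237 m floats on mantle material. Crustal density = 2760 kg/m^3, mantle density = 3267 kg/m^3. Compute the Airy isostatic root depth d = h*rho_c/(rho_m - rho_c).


rho_m - rho_c = 3267 - 2760 = 507
d = 1237 * 2760 / 507
= 3414120 / 507
= 6733.96 m

6733.96


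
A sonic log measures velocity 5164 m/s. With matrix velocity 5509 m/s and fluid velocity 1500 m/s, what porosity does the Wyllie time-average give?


1/V - 1/Vm = 1/5164 - 1/5509 = 1.213e-05
1/Vf - 1/Vm = 1/1500 - 1/5509 = 0.00048515
phi = 1.213e-05 / 0.00048515 = 0.025

0.025


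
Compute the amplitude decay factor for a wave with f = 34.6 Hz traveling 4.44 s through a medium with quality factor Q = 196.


pi*f*t/Q = pi*34.6*4.44/196 = 2.462367
A/A0 = exp(-2.462367) = 0.085233

0.085233


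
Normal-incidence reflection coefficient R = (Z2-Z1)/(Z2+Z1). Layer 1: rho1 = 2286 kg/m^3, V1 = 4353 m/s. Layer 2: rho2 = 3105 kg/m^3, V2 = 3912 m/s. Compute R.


Z1 = 2286 * 4353 = 9950958
Z2 = 3105 * 3912 = 12146760
R = (12146760 - 9950958) / (12146760 + 9950958) = 2195802 / 22097718 = 0.0994

0.0994


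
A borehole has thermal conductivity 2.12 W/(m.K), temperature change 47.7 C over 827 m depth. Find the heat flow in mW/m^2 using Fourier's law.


q = k * dT / dz * 1000
= 2.12 * 47.7 / 827 * 1000
= 0.122278 * 1000
= 122.2781 mW/m^2

122.2781


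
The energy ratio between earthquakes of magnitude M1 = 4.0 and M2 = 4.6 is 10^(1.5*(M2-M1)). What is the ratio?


M2 - M1 = 4.6 - 4.0 = 0.6
1.5 * 0.6 = 0.9
ratio = 10^0.9 = 7.94

7.94


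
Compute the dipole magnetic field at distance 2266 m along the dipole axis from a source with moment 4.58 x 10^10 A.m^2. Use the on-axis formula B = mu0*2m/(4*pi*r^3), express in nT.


m = 4.58 x 10^10 = 45800000000 A.m^2
2m = 91600000000 A.m^2
r^3 = 2266^3 = 11635357096
B = (4pi*10^-7) * 91600000000 / (4*pi * 11635357096) * 1e9
= 115107.954828 / 146214209498.75 * 1e9
= 787.2556 nT

787.2556


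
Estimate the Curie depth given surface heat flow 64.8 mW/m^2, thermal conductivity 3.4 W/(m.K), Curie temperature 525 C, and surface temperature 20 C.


T_Curie - T_surf = 525 - 20 = 505 C
Convert q to W/m^2: 64.8 mW/m^2 = 0.0648 W/m^2
d = 505 * 3.4 / 0.0648 = 26496.91 m

26496.91


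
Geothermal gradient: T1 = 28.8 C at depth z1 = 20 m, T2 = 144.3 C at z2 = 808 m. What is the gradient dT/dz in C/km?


dT = 144.3 - 28.8 = 115.5 C
dz = 808 - 20 = 788 m
gradient = dT/dz * 1000 = 115.5/788 * 1000 = 146.5736 C/km

146.5736


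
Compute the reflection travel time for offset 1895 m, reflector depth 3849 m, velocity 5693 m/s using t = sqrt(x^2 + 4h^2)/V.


x^2 + 4h^2 = 1895^2 + 4*3849^2 = 3591025 + 59259204 = 62850229
sqrt(62850229) = 7927.8136
t = 7927.8136 / 5693 = 1.3926 s

1.3926


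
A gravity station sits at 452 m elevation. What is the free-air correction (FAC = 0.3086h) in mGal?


FAC = 0.3086 * h
= 0.3086 * 452
= 139.4872 mGal

139.4872


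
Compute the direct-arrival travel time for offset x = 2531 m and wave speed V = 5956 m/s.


t = x / V
= 2531 / 5956
= 0.4249 s

0.4249


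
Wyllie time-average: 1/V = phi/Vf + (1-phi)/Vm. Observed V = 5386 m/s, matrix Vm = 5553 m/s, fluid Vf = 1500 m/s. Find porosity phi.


1/V - 1/Vm = 1/5386 - 1/5553 = 5.58e-06
1/Vf - 1/Vm = 1/1500 - 1/5553 = 0.00048658
phi = 5.58e-06 / 0.00048658 = 0.0115

0.0115


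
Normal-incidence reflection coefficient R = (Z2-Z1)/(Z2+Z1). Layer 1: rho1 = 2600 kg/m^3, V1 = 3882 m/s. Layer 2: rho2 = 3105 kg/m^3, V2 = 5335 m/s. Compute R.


Z1 = 2600 * 3882 = 10093200
Z2 = 3105 * 5335 = 16565175
R = (16565175 - 10093200) / (16565175 + 10093200) = 6471975 / 26658375 = 0.2428

0.2428


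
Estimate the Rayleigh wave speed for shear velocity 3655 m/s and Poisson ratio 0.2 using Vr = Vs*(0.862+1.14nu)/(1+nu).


Numerator factor = 0.862 + 1.14*0.2 = 1.09
Denominator = 1 + 0.2 = 1.2
Vr = 3655 * 1.09 / 1.2 = 3319.96 m/s

3319.96


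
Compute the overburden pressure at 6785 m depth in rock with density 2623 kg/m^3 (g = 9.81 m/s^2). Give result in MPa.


P = rho * g * z / 1e6
= 2623 * 9.81 * 6785 / 1e6
= 174589109.55 / 1e6
= 174.5891 MPa

174.5891


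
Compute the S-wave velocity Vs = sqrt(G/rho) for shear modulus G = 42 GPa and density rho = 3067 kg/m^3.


Convert G to Pa: G = 42e9 Pa
Compute G/rho = 42e9 / 3067 = 13694163.6779
Vs = sqrt(13694163.6779) = 3700.56 m/s

3700.56


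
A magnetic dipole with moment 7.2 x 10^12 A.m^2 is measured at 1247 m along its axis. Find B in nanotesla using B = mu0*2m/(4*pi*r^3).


m = 7.2 x 10^12 = 7200000000000 A.m^2
2m = 14400000000000 A.m^2
r^3 = 1247^3 = 1939096223
B = (4pi*10^-7) * 14400000000000 / (4*pi * 1939096223) * 1e9
= 18095573.684677 / 24367401795.12 * 1e9
= 742613.9987 nT

742613.9987


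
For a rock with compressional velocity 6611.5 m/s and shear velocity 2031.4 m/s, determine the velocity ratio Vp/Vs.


Vp/Vs = 6611.5 / 2031.4
= 3.2547

3.2547


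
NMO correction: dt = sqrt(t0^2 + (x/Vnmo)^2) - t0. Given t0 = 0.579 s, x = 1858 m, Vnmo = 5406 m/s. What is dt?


x/Vnmo = 1858/5406 = 0.343692
(x/Vnmo)^2 = 0.118124
t0^2 = 0.335241
sqrt(0.335241 + 0.118124) = 0.673324
dt = 0.673324 - 0.579 = 0.094324

0.094324


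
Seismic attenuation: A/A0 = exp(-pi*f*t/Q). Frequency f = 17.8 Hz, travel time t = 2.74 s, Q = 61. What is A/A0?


pi*f*t/Q = pi*17.8*2.74/61 = 2.511832
A/A0 = exp(-2.511832) = 0.081119

0.081119


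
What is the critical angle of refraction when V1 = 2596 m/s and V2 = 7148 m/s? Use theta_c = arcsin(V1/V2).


V1/V2 = 2596/7148 = 0.363179
theta_c = arcsin(0.363179) = 21.2955 degrees

21.2955


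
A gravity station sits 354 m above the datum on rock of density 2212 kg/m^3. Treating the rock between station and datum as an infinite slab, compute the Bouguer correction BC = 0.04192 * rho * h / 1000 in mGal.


BC = 0.04192 * rho * h / 1000
= 0.04192 * 2212 * 354 / 1000
= 32.8254 mGal

32.8254


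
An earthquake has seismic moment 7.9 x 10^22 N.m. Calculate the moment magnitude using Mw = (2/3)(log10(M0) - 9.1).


log10(M0) = log10(7.9 x 10^22) = 22.8976
Mw = 2/3 * (22.8976 - 9.1)
= 2/3 * 13.7976
= 9.2

9.2


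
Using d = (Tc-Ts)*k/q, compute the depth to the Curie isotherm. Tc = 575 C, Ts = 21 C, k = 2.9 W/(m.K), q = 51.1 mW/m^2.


T_Curie - T_surf = 575 - 21 = 554 C
Convert q to W/m^2: 51.1 mW/m^2 = 0.0511 W/m^2
d = 554 * 2.9 / 0.0511 = 31440.31 m

31440.31


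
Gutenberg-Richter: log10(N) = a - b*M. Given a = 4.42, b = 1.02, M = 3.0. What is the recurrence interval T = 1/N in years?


log10(N) = 4.42 - 1.02*3.0 = 1.36
N = 10^1.36 = 22.908677
T = 1/N = 1/22.908677 = 0.0437 years

0.0437


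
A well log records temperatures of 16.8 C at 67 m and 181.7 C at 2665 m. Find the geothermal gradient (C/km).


dT = 181.7 - 16.8 = 164.9 C
dz = 2665 - 67 = 2598 m
gradient = dT/dz * 1000 = 164.9/2598 * 1000 = 63.4719 C/km

63.4719


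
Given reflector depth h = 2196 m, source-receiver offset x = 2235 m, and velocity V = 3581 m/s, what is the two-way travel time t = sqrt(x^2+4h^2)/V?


x^2 + 4h^2 = 2235^2 + 4*2196^2 = 4995225 + 19289664 = 24284889
sqrt(24284889) = 4927.9701
t = 4927.9701 / 3581 = 1.3761 s

1.3761


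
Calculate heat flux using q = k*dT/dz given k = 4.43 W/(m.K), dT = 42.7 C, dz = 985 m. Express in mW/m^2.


q = k * dT / dz * 1000
= 4.43 * 42.7 / 985 * 1000
= 0.192042 * 1000
= 192.0416 mW/m^2

192.0416


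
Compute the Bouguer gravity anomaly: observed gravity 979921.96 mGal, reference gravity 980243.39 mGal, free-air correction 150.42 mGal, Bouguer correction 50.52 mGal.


BA = g_obs - g_ref + FAC - BC
= 979921.96 - 980243.39 + 150.42 - 50.52
= -221.53 mGal

-221.53


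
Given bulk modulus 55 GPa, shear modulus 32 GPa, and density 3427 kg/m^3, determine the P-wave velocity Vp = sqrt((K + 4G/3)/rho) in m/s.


First compute the effective modulus:
K + 4G/3 = 55e9 + 4*32e9/3 = 97666666666.67 Pa
Then divide by density:
97666666666.67 / 3427 = 28499173.2322 Pa/(kg/m^3)
Take the square root:
Vp = sqrt(28499173.2322) = 5338.46 m/s

5338.46


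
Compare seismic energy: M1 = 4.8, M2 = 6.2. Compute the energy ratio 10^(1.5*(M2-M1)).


M2 - M1 = 6.2 - 4.8 = 1.4
1.5 * 1.4 = 2.1
ratio = 10^2.1 = 125.89

125.89


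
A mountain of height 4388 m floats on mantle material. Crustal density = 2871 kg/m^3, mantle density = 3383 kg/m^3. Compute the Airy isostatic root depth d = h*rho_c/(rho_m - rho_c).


rho_m - rho_c = 3383 - 2871 = 512
d = 4388 * 2871 / 512
= 12597948 / 512
= 24605.37 m

24605.37


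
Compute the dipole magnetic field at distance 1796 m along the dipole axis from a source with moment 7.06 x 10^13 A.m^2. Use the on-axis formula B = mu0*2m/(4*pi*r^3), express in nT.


m = 7.06 x 10^13 = 70600000000000 A.m^2
2m = 141200000000000 A.m^2
r^3 = 1796^3 = 5793206336
B = (4pi*10^-7) * 141200000000000 / (4*pi * 5793206336) * 1e9
= 177437153.074752 / 72799577863.63 * 1e9
= 2437337.6643 nT

2437337.6643


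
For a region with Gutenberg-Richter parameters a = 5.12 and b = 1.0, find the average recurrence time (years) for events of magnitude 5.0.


log10(N) = 5.12 - 1.0*5.0 = 0.12
N = 10^0.12 = 1.318257
T = 1/N = 1/1.318257 = 0.7586 years

0.7586


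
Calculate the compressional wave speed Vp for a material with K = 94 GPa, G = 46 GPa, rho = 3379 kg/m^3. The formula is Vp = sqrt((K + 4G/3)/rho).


First compute the effective modulus:
K + 4G/3 = 94e9 + 4*46e9/3 = 155333333333.33 Pa
Then divide by density:
155333333333.33 / 3379 = 45970208.1484 Pa/(kg/m^3)
Take the square root:
Vp = sqrt(45970208.1484) = 6780.13 m/s

6780.13


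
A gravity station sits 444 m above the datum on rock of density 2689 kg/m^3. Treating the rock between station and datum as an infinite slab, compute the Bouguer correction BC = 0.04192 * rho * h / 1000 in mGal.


BC = 0.04192 * rho * h / 1000
= 0.04192 * 2689 * 444 / 1000
= 50.049 mGal

50.049


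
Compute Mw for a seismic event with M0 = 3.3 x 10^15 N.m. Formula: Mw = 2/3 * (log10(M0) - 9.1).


log10(M0) = log10(3.3 x 10^15) = 15.5185
Mw = 2/3 * (15.5185 - 9.1)
= 2/3 * 6.4185
= 4.28

4.28


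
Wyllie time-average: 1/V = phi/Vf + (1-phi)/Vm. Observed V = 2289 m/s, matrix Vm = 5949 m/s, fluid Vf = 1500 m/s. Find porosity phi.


1/V - 1/Vm = 1/2289 - 1/5949 = 0.00026878
1/Vf - 1/Vm = 1/1500 - 1/5949 = 0.00049857
phi = 0.00026878 / 0.00049857 = 0.5391

0.5391


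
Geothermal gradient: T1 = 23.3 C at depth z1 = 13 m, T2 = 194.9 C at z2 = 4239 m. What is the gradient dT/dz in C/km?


dT = 194.9 - 23.3 = 171.6 C
dz = 4239 - 13 = 4226 m
gradient = dT/dz * 1000 = 171.6/4226 * 1000 = 40.6058 C/km

40.6058


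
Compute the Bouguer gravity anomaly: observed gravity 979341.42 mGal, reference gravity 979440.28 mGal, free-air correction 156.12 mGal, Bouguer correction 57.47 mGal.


BA = g_obs - g_ref + FAC - BC
= 979341.42 - 979440.28 + 156.12 - 57.47
= -0.21 mGal

-0.21


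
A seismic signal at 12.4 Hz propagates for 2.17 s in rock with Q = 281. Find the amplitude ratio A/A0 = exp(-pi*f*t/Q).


pi*f*t/Q = pi*12.4*2.17/281 = 0.300833
A/A0 = exp(-0.300833) = 0.740202

0.740202


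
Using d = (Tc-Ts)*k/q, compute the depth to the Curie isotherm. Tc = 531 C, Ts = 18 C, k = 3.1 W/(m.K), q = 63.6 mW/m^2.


T_Curie - T_surf = 531 - 18 = 513 C
Convert q to W/m^2: 63.6 mW/m^2 = 0.0636 W/m^2
d = 513 * 3.1 / 0.0636 = 25004.72 m

25004.72


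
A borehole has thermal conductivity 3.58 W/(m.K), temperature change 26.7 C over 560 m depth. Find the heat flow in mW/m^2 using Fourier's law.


q = k * dT / dz * 1000
= 3.58 * 26.7 / 560 * 1000
= 0.170689 * 1000
= 170.6893 mW/m^2

170.6893


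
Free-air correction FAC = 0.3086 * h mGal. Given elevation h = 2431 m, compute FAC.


FAC = 0.3086 * h
= 0.3086 * 2431
= 750.2066 mGal

750.2066


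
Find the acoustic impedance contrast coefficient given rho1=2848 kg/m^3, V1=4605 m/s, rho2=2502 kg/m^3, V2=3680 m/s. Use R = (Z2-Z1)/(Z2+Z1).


Z1 = 2848 * 4605 = 13115040
Z2 = 2502 * 3680 = 9207360
R = (9207360 - 13115040) / (9207360 + 13115040) = -3907680 / 22322400 = -0.1751

-0.1751


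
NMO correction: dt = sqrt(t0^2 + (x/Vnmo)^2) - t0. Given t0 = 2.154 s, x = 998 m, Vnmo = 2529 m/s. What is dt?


x/Vnmo = 998/2529 = 0.394622
(x/Vnmo)^2 = 0.155727
t0^2 = 4.639716
sqrt(4.639716 + 0.155727) = 2.18985
dt = 2.18985 - 2.154 = 0.03585

0.03585


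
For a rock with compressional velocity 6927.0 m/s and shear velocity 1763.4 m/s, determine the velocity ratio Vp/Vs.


Vp/Vs = 6927.0 / 1763.4
= 3.9282

3.9282


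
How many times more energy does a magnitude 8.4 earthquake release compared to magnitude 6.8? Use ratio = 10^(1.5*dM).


M2 - M1 = 8.4 - 6.8 = 1.6
1.5 * 1.6 = 2.4
ratio = 10^2.4 = 251.19

251.19


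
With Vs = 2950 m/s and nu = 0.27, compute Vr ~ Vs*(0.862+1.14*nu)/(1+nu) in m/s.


Numerator factor = 0.862 + 1.14*0.27 = 1.1698
Denominator = 1 + 0.27 = 1.27
Vr = 2950 * 1.1698 / 1.27 = 2717.25 m/s

2717.25


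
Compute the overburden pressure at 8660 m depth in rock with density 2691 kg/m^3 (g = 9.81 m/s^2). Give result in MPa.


P = rho * g * z / 1e6
= 2691 * 9.81 * 8660 / 1e6
= 228612828.6 / 1e6
= 228.6128 MPa

228.6128


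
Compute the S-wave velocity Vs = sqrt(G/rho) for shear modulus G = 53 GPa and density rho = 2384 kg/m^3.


Convert G to Pa: G = 53e9 Pa
Compute G/rho = 53e9 / 2384 = 22231543.6242
Vs = sqrt(22231543.6242) = 4715.03 m/s

4715.03


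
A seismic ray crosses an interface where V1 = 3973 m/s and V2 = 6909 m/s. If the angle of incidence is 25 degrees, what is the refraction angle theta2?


sin(theta1) = sin(25 deg) = 0.422618
sin(theta2) = V2/V1 * sin(theta1) = 6909/3973 * 0.422618 = 0.734928
theta2 = arcsin(0.734928) = 47.3011 degrees

47.3011


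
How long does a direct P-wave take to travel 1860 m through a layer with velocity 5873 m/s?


t = x / V
= 1860 / 5873
= 0.3167 s

0.3167


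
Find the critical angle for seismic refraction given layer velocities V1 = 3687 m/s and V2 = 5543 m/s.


V1/V2 = 3687/5543 = 0.665163
theta_c = arcsin(0.665163) = 41.6949 degrees

41.6949


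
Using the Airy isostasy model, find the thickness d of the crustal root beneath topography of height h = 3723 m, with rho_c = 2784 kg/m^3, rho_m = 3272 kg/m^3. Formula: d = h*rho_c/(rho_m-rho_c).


rho_m - rho_c = 3272 - 2784 = 488
d = 3723 * 2784 / 488
= 10364832 / 488
= 21239.41 m

21239.41


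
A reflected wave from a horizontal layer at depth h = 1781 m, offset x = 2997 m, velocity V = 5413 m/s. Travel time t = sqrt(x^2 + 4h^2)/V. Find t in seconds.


x^2 + 4h^2 = 2997^2 + 4*1781^2 = 8982009 + 12687844 = 21669853
sqrt(21669853) = 4655.0889
t = 4655.0889 / 5413 = 0.86 s

0.86


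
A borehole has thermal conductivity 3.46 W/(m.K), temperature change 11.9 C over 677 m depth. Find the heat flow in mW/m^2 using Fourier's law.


q = k * dT / dz * 1000
= 3.46 * 11.9 / 677 * 1000
= 0.060818 * 1000
= 60.8183 mW/m^2

60.8183


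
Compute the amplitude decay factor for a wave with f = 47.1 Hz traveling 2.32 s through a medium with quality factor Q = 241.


pi*f*t/Q = pi*47.1*2.32/241 = 1.424432
A/A0 = exp(-1.424432) = 0.240645

0.240645


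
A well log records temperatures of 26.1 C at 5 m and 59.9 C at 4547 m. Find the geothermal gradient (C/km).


dT = 59.9 - 26.1 = 33.8 C
dz = 4547 - 5 = 4542 m
gradient = dT/dz * 1000 = 33.8/4542 * 1000 = 7.4417 C/km

7.4417


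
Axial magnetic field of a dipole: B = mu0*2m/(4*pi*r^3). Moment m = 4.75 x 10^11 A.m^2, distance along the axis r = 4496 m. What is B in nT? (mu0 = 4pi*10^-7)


m = 4.75 x 10^11 = 475000000000 A.m^2
2m = 950000000000 A.m^2
r^3 = 4496^3 = 90882215936
B = (4pi*10^-7) * 950000000000 / (4*pi * 90882215936) * 1e9
= 1193805.208364 / 1142059607706.0 * 1e9
= 1045.309 nT

1045.309


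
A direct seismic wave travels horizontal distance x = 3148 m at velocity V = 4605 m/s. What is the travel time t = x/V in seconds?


t = x / V
= 3148 / 4605
= 0.6836 s

0.6836


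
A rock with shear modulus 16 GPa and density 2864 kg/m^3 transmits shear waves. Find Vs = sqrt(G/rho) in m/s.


Convert G to Pa: G = 16e9 Pa
Compute G/rho = 16e9 / 2864 = 5586592.1788
Vs = sqrt(5586592.1788) = 2363.6 m/s

2363.6


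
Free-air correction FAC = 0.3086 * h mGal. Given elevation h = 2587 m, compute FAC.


FAC = 0.3086 * h
= 0.3086 * 2587
= 798.3482 mGal

798.3482


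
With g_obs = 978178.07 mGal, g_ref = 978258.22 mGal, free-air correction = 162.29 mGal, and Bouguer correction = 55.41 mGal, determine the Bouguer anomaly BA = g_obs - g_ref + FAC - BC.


BA = g_obs - g_ref + FAC - BC
= 978178.07 - 978258.22 + 162.29 - 55.41
= 26.73 mGal

26.73


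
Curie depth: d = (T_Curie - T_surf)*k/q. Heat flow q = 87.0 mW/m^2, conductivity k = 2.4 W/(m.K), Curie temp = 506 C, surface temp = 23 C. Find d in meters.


T_Curie - T_surf = 506 - 23 = 483 C
Convert q to W/m^2: 87.0 mW/m^2 = 0.087 W/m^2
d = 483 * 2.4 / 0.087 = 13324.14 m

13324.14


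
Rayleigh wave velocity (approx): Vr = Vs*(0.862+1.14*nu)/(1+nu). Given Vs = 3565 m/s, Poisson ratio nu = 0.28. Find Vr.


Numerator factor = 0.862 + 1.14*0.28 = 1.1812
Denominator = 1 + 0.28 = 1.28
Vr = 3565 * 1.1812 / 1.28 = 3289.83 m/s

3289.83


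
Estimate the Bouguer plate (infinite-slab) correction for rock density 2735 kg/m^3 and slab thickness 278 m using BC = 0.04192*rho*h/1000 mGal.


BC = 0.04192 * rho * h / 1000
= 0.04192 * 2735 * 278 / 1000
= 31.873 mGal

31.873


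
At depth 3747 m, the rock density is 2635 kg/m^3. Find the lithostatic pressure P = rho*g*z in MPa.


P = rho * g * z / 1e6
= 2635 * 9.81 * 3747 / 1e6
= 96857514.45 / 1e6
= 96.8575 MPa

96.8575


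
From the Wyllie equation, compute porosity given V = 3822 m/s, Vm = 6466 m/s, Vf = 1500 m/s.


1/V - 1/Vm = 1/3822 - 1/6466 = 0.00010699
1/Vf - 1/Vm = 1/1500 - 1/6466 = 0.00051201
phi = 0.00010699 / 0.00051201 = 0.209

0.209


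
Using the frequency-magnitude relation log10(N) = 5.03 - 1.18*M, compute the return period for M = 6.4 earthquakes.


log10(N) = 5.03 - 1.18*6.4 = -2.522
N = 10^-2.522 = 0.003006
T = 1/N = 1/0.003006 = 332.6596 years

332.6596


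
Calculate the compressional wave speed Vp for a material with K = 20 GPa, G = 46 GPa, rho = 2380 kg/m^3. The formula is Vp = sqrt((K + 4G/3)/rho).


First compute the effective modulus:
K + 4G/3 = 20e9 + 4*46e9/3 = 81333333333.33 Pa
Then divide by density:
81333333333.33 / 2380 = 34173669.4678 Pa/(kg/m^3)
Take the square root:
Vp = sqrt(34173669.4678) = 5845.82 m/s

5845.82


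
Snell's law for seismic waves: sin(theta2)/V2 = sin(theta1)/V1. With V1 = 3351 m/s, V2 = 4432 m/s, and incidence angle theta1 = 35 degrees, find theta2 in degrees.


sin(theta1) = sin(35 deg) = 0.573576
sin(theta2) = V2/V1 * sin(theta1) = 4432/3351 * 0.573576 = 0.758607
theta2 = arcsin(0.758607) = 49.3415 degrees

49.3415


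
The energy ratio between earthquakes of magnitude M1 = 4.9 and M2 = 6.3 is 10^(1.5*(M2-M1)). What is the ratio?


M2 - M1 = 6.3 - 4.9 = 1.4
1.5 * 1.4 = 2.1
ratio = 10^2.1 = 125.89

125.89


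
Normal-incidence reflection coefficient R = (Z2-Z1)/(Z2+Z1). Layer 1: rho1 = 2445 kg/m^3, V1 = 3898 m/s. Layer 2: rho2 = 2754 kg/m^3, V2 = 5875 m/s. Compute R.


Z1 = 2445 * 3898 = 9530610
Z2 = 2754 * 5875 = 16179750
R = (16179750 - 9530610) / (16179750 + 9530610) = 6649140 / 25710360 = 0.2586

0.2586


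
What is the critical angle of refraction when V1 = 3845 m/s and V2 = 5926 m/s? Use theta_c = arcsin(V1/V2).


V1/V2 = 3845/5926 = 0.648836
theta_c = arcsin(0.648836) = 40.4539 degrees

40.4539


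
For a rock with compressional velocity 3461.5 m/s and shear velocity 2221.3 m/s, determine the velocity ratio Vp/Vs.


Vp/Vs = 3461.5 / 2221.3
= 1.5583

1.5583


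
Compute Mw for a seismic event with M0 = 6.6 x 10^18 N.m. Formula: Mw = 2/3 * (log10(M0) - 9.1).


log10(M0) = log10(6.6 x 10^18) = 18.8195
Mw = 2/3 * (18.8195 - 9.1)
= 2/3 * 9.7195
= 6.48

6.48


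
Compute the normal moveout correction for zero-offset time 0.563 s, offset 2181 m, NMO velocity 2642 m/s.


x/Vnmo = 2181/2642 = 0.825511
(x/Vnmo)^2 = 0.681468
t0^2 = 0.316969
sqrt(0.316969 + 0.681468) = 0.999218
dt = 0.999218 - 0.563 = 0.436218

0.436218


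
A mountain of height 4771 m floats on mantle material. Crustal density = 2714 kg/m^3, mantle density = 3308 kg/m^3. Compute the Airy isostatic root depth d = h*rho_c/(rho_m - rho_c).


rho_m - rho_c = 3308 - 2714 = 594
d = 4771 * 2714 / 594
= 12948494 / 594
= 21798.81 m

21798.81


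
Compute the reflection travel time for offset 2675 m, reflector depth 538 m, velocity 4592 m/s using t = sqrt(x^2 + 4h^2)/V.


x^2 + 4h^2 = 2675^2 + 4*538^2 = 7155625 + 1157776 = 8313401
sqrt(8313401) = 2883.2969
t = 2883.2969 / 4592 = 0.6279 s

0.6279


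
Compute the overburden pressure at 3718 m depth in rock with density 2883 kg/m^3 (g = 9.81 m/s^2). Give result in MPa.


P = rho * g * z / 1e6
= 2883 * 9.81 * 3718 / 1e6
= 105153331.14 / 1e6
= 105.1533 MPa

105.1533


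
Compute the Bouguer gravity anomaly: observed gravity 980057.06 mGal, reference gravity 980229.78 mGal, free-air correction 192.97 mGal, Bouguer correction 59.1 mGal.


BA = g_obs - g_ref + FAC - BC
= 980057.06 - 980229.78 + 192.97 - 59.1
= -38.85 mGal

-38.85


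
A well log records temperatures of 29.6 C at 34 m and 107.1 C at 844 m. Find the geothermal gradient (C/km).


dT = 107.1 - 29.6 = 77.5 C
dz = 844 - 34 = 810 m
gradient = dT/dz * 1000 = 77.5/810 * 1000 = 95.679 C/km

95.679


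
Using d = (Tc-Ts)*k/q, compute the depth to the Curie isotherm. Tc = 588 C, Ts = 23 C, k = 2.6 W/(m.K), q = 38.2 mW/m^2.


T_Curie - T_surf = 588 - 23 = 565 C
Convert q to W/m^2: 38.2 mW/m^2 = 0.0382 W/m^2
d = 565 * 2.6 / 0.0382 = 38455.5 m

38455.5


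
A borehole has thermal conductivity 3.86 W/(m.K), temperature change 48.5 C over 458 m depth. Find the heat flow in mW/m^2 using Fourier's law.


q = k * dT / dz * 1000
= 3.86 * 48.5 / 458 * 1000
= 0.408755 * 1000
= 408.7555 mW/m^2

408.7555


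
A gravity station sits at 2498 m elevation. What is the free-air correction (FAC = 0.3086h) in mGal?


FAC = 0.3086 * h
= 0.3086 * 2498
= 770.8828 mGal

770.8828


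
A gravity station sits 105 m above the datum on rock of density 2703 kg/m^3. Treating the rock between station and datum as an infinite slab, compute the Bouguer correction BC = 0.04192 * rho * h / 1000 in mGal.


BC = 0.04192 * rho * h / 1000
= 0.04192 * 2703 * 105 / 1000
= 11.8975 mGal

11.8975


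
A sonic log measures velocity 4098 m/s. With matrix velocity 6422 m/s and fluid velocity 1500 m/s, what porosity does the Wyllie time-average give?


1/V - 1/Vm = 1/4098 - 1/6422 = 8.831e-05
1/Vf - 1/Vm = 1/1500 - 1/6422 = 0.00051095
phi = 8.831e-05 / 0.00051095 = 0.1728

0.1728


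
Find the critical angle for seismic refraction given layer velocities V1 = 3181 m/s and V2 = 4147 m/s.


V1/V2 = 3181/4147 = 0.767061
theta_c = arcsin(0.767061) = 50.0907 degrees

50.0907


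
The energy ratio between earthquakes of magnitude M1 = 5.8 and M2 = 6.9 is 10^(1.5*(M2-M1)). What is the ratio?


M2 - M1 = 6.9 - 5.8 = 1.1
1.5 * 1.1 = 1.65
ratio = 10^1.65 = 44.67

44.67


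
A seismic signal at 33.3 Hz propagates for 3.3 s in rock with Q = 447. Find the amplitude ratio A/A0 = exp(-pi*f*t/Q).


pi*f*t/Q = pi*33.3*3.3/447 = 0.772326
A/A0 = exp(-0.772326) = 0.461937

0.461937


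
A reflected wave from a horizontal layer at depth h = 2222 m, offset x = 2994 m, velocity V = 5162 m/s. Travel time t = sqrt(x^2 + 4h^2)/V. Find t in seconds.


x^2 + 4h^2 = 2994^2 + 4*2222^2 = 8964036 + 19749136 = 28713172
sqrt(28713172) = 5358.4673
t = 5358.4673 / 5162 = 1.0381 s

1.0381


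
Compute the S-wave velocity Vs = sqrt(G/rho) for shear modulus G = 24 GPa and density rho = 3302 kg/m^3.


Convert G to Pa: G = 24e9 Pa
Compute G/rho = 24e9 / 3302 = 7268322.229
Vs = sqrt(7268322.229) = 2695.98 m/s

2695.98


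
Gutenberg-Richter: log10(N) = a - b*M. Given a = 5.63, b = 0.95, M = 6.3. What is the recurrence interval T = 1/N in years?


log10(N) = 5.63 - 0.95*6.3 = -0.355
N = 10^-0.355 = 0.44157
T = 1/N = 1/0.44157 = 2.2646 years

2.2646


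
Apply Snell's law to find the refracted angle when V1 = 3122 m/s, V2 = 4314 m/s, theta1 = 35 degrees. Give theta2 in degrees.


sin(theta1) = sin(35 deg) = 0.573576
sin(theta2) = V2/V1 * sin(theta1) = 4314/3122 * 0.573576 = 0.792572
theta2 = arcsin(0.792572) = 52.4265 degrees

52.4265
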